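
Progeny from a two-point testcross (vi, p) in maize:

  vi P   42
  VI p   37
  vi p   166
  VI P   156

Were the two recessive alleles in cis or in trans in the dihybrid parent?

cis

The two most frequent classes are VI P (156) and vi p (166); these are the parental (non-recombinant) types.
So the F1 carried VI P on one chromosome and vi p on the other — the recessive alleles are on the same chromosome (cis / coupling).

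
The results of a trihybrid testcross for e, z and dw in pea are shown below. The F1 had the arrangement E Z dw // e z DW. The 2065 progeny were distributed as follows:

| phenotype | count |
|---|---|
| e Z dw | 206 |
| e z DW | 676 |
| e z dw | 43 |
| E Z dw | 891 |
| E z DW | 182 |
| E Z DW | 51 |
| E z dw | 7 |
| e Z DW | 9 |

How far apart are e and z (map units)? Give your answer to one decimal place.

19.6 map units

The two rarest classes, E z dw and e Z DW, are the double crossovers. Comparing them with the parentals, only the z allele has switched, so z is the middle locus and the order is e – z – dw.
Crossovers in the e–z interval produce the single-crossover classes e Z dw and E z DW (206 + 182 = 388) plus the double crossovers (16).
RF(e–z) = (388 + 16) / 2065 = 404/2065 = 0.1956 → 19.6 map units.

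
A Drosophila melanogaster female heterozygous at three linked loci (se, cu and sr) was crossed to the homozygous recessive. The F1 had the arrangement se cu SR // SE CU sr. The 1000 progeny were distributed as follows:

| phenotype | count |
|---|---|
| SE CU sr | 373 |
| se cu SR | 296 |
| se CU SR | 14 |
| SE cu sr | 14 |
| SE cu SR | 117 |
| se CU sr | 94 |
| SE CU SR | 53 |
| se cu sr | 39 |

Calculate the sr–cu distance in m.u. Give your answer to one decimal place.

12.0 m.u.

The two rarest classes, se CU SR and SE cu sr, are the double crossovers. Comparing them with the parentals, only the cu allele has switched, so cu is the middle locus and the order is se – cu – sr.
Crossovers in the cu–sr interval produce the single-crossover classes se cu sr and SE CU SR (39 + 53 = 92) plus the double crossovers (28).
RF(cu–sr) = (92 + 28) / 1000 = 120/1000 = 0.1200 → 12.0 m.u.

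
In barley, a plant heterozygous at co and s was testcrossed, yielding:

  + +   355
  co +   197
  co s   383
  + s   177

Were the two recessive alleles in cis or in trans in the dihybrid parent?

cis

The two most frequent classes are + + (355) and co s (383); these are the parental (non-recombinant) types.
So the F1 carried + + on one chromosome and co s on the other — the recessive alleles are on the same chromosome (cis / coupling).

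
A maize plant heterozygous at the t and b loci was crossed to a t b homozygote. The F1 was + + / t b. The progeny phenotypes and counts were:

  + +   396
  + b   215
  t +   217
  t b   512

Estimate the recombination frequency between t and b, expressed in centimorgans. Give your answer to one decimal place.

The recombinant classes are + b and t +: 215 + 217 = 432.
Recombination frequency = 432/1340 = 0.3224 ≈ 32.2%, i.e. 32.2 centimorgans.

32.2 centimorgans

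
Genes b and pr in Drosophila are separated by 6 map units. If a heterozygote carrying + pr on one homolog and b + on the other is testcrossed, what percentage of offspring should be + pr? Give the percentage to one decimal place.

47.0%

A map distance of 6 map units corresponds to a recombination frequency of 0.060.
The F1 is + pr / b +, so + pr is a parental gamete class with expected frequency (1 − r)/2 = 0.940/2 = 0.4700.
That is 0.4700 = 47.0% of the progeny.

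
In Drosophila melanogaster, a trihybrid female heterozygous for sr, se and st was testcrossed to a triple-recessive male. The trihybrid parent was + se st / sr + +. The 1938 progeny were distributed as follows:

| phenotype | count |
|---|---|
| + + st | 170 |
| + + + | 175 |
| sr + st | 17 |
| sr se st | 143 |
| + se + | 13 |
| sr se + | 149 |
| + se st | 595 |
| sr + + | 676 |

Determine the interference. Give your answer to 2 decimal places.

0.52

The two rarest classes, + se + and sr + st, are the double crossovers. Comparing them with the parentals, only the st allele has switched, so st is the middle locus and the order is se – st – sr.
se–st: (319 + 30)/1938 = 0.1801; st–sr: (318 + 30)/1938 = 0.1796.
Expected DCO frequency = 0.1801 × 0.1796 ≈ 0.03235; observed = 30/1938 ≈ 0.01548.
Coefficient of coincidence = 0.01548/0.03235 ≈ 0.48; interference = 1 − 0.48 = 0.52.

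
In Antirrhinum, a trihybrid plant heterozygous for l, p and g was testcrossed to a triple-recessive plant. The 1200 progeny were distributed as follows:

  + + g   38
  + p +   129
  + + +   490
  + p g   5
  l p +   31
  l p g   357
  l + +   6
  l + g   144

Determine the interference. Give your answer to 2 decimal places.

The two most frequent reciprocal classes, l p g and + + +, are the parental types, so the F1 was l p g / + + +.
The two rarest classes, + p g and l + +, are the double crossovers. Comparing them with the parentals, only the l allele has switched, so l is the middle locus and the order is g – l – p.
g–l: (69 + 11)/1200 = 0.0667; l–p: (273 + 11)/1200 = 0.2367.
Expected DCO frequency = 0.0667 × 0.2367 ≈ 0.01579; observed = 11/1200 ≈ 0.00917.
Coefficient of coincidence = 0.00917/0.01579 ≈ 0.58; interference = 1 − 0.58 = 0.42.

0.42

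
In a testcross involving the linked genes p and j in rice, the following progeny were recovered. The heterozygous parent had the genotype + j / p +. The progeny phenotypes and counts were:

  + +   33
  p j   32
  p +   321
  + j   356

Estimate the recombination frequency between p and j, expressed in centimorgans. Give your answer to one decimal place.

The recombinant classes are + + and p j: 33 + 32 = 65.
Recombination frequency = 65/742 = 0.0876 ≈ 8.8%, i.e. 8.8 centimorgans.

8.8 centimorgans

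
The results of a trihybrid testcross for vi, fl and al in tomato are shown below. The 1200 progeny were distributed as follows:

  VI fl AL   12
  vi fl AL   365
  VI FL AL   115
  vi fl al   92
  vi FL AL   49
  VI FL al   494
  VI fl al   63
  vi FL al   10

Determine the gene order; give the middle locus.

vi

The two most frequent reciprocal classes, vi fl AL and VI FL al, are the parental types, so the F1 was vi fl AL / VI FL al.
The two rarest classes, VI fl AL and vi FL al, are the double crossovers. Comparing them with the parentals, only the vi allele has switched, so vi is the middle locus and the order is fl – vi – al.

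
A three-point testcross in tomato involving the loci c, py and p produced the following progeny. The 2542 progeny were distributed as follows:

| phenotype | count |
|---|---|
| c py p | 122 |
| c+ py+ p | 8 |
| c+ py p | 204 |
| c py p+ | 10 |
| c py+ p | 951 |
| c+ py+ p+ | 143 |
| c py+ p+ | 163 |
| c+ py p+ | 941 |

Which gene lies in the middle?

c

The two most frequent reciprocal classes, c py+ p and c+ py p+, are the parental types, so the F1 was c py+ p / c+ py p+.
The two rarest classes, c+ py+ p and c py p+, are the double crossovers. Comparing them with the parentals, only the c allele has switched, so c is the middle locus and the order is p – c – py.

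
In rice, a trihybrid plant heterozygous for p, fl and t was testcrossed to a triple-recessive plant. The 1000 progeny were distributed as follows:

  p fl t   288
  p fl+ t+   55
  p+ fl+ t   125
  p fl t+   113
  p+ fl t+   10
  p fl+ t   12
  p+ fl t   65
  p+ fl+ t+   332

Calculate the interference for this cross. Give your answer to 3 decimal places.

0.404

The two most frequent reciprocal classes, p fl t and p+ fl+ t+, are the parental types, so the F1 was p fl t / p+ fl+ t+.
The two rarest classes, p fl+ t and p+ fl t+, are the double crossovers. Comparing them with the parentals, only the fl allele has switched, so fl is the middle locus and the order is p – fl – t.
p–fl: (120 + 22)/1000 = 0.1420; fl–t: (238 + 22)/1000 = 0.2600.
Expected DCO frequency = 0.1420 × 0.2600 ≈ 0.03692; observed = 22/1000 ≈ 0.02200.
Coefficient of coincidence = 0.02200/0.03692 ≈ 0.596; interference = 1 − 0.596 = 0.404.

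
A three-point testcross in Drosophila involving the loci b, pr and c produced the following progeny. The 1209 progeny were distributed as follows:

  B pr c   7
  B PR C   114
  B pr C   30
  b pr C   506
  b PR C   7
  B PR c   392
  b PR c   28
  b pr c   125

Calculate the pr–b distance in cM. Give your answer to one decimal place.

6.0 cM

The two most frequent reciprocal classes, B PR c and b pr C, are the parental types, so the F1 was B PR c / b pr C.
The two rarest classes, B pr c and b PR C, are the double crossovers. Comparing them with the parentals, only the pr allele has switched, so pr is the middle locus and the order is b – pr – c.
Crossovers in the b–pr interval produce the single-crossover classes b PR c and B pr C (28 + 30 = 58) plus the double crossovers (14).
RF(b–pr) = (58 + 14) / 1209 = 72/1209 = 0.0596 → 6.0 cM.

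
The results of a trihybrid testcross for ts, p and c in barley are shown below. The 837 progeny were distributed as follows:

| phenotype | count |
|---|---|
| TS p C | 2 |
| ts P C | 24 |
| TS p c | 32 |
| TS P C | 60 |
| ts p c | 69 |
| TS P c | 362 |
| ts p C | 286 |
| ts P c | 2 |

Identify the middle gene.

ts

The two most frequent reciprocal classes, TS P c and ts p C, are the parental types, so the F1 was TS P c / ts p C.
The two rarest classes, ts P c and TS p C, are the double crossovers. Comparing them with the parentals, only the ts allele has switched, so ts is the middle locus and the order is c – ts – p.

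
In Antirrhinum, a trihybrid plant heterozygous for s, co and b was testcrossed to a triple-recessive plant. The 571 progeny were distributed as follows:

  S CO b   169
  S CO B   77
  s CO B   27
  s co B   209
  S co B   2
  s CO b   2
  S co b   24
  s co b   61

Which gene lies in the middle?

s

The two most frequent reciprocal classes, S CO b and s co B, are the parental types, so the F1 was S CO b / s co B.
The two rarest classes, s CO b and S co B, are the double crossovers. Comparing them with the parentals, only the s allele has switched, so s is the middle locus and the order is b – s – co.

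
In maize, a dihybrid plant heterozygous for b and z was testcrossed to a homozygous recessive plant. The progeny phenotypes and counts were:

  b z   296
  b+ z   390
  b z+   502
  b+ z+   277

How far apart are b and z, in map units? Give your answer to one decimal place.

The two most frequent classes, b+ z (390) and b z+ (502), are the parental types, so the F1 was b+ z / b z+.
The recombinant classes are b+ z+ and b z: 277 + 296 = 573.
Recombination frequency = 573/1465 = 0.3911 ≈ 39.1%, i.e. 39.1 map units.

39.1 map units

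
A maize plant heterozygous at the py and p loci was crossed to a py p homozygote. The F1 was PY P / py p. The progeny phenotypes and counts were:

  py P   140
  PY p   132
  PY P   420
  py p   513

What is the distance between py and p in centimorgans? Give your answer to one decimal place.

22.6 centimorgans

The recombinant classes are PY p and py P: 132 + 140 = 272.
Recombination frequency = 272/1205 = 0.2257 ≈ 22.6%, i.e. 22.6 centimorgans.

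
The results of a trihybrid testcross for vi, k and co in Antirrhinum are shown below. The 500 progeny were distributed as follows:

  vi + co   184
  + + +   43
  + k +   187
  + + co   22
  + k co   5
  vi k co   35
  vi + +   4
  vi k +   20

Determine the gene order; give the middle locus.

The two most frequent reciprocal classes, vi + co and + k +, are the parental types, so the F1 was vi + co / + k +.
The two rarest classes, vi + + and + k co, are the double crossovers. Comparing them with the parentals, only the co allele has switched, so co is the middle locus and the order is k – co – vi.

co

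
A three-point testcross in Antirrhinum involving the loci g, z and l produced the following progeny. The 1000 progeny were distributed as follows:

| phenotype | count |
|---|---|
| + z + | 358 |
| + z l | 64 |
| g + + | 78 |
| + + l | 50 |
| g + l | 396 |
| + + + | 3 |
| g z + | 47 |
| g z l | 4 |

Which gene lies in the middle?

z

The two most frequent reciprocal classes, g + l and + z +, are the parental types, so the F1 was g + l / + z +.
The two rarest classes, g z l and + + +, are the double crossovers. Comparing them with the parentals, only the z allele has switched, so z is the middle locus and the order is g – z – l.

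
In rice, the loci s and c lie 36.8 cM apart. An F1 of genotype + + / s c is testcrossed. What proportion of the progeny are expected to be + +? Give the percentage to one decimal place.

31.6%

A map distance of 36.8 cM corresponds to a recombination frequency of 0.368.
The F1 is + + / s c, so + + is a parental gamete class with expected frequency (1 − r)/2 = 0.632/2 = 0.3160.
That is 0.3160 = 31.6% of the progeny.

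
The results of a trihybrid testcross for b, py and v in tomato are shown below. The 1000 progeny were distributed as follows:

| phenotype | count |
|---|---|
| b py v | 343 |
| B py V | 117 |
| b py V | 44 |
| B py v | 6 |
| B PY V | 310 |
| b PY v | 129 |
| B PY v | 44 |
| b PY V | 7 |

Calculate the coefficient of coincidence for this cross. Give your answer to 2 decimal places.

0.50

The two most frequent reciprocal classes, B PY V and b py v, are the parental types, so the F1 was B PY V / b py v.
The two rarest classes, b PY V and B py v, are the double crossovers. Comparing them with the parentals, only the b allele has switched, so b is the middle locus and the order is v – b – py.
v–b: (88 + 13)/1000 = 0.1010; b–py: (246 + 13)/1000 = 0.2590.
Expected DCO frequency = 0.1010 × 0.2590 ≈ 0.02616; observed = 13/1000 ≈ 0.01300.
Coefficient of coincidence = 0.01300/0.02616 ≈ 0.50.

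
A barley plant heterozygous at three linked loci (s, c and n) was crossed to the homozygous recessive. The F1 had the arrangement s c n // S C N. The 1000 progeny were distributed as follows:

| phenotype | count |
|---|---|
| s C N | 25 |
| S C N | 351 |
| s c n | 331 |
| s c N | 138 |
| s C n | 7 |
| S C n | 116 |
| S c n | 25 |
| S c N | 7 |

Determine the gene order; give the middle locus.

The two rarest classes, s C n and S c N, are the double crossovers. Comparing them with the parentals, only the c allele has switched, so c is the middle locus and the order is s – c – n.

c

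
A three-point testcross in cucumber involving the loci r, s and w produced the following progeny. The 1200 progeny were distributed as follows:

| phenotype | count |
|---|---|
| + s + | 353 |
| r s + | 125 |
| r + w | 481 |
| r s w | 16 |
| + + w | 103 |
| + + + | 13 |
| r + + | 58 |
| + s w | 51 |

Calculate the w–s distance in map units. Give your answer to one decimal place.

The two most frequent reciprocal classes, r + w and + s +, are the parental types, so the F1 was r + w / + s +.
The two rarest classes, r s w and + + +, are the double crossovers. Comparing them with the parentals, only the s allele has switched, so s is the middle locus and the order is r – s – w.
Crossovers in the s–w interval produce the single-crossover classes r + + and + s w (58 + 51 = 109) plus the double crossovers (29).
RF(s–w) = (109 + 29) / 1200 = 138/1200 = 0.1150 → 11.5 map units.

11.5 map units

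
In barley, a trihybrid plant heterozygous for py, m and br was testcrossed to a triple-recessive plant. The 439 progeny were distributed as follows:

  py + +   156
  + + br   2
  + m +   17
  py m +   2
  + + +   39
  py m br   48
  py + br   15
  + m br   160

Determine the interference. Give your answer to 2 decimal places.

0.46

The two most frequent reciprocal classes, py + + and + m br, are the parental types, so the F1 was py + + / + m br.
The two rarest classes, py m + and + + br, are the double crossovers. Comparing them with the parentals, only the m allele has switched, so m is the middle locus and the order is py – m – br.
py–m: (87 + 4)/439 = 0.2073; m–br: (32 + 4)/439 = 0.0820.
Expected DCO frequency = 0.2073 × 0.0820 ≈ 0.01700; observed = 4/439 ≈ 0.00911.
Coefficient of coincidence = 0.00911/0.01700 ≈ 0.54; interference = 1 − 0.54 = 0.46.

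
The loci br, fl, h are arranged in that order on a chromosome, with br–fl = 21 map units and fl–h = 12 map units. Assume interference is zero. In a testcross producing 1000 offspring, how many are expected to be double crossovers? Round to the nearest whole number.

Map distances give recombination frequencies of 0.210 and 0.120 for the two intervals.
With no interference, expected double-crossover frequency = 0.210 × 0.120 = 0.02520.
Expected number = 0.02520 × 1000 = 25.20 ≈ 25.

25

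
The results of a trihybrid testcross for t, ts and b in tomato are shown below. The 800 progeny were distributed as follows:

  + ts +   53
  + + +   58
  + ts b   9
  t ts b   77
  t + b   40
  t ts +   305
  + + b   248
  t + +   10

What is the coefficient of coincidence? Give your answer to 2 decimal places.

0.88

The two most frequent reciprocal classes, + + b and t ts +, are the parental types, so the F1 was + + b / t ts +.
The two rarest classes, + ts b and t + +, are the double crossovers. Comparing them with the parentals, only the ts allele has switched, so ts is the middle locus and the order is t – ts – b.
t–ts: (93 + 19)/800 = 0.1400; ts–b: (135 + 19)/800 = 0.1925.
Expected DCO frequency = 0.1400 × 0.1925 ≈ 0.02695; observed = 19/800 ≈ 0.02375.
Coefficient of coincidence = 0.02375/0.02695 ≈ 0.88.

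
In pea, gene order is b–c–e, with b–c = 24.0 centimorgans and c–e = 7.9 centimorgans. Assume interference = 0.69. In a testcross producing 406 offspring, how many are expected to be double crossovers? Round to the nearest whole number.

Map distances give recombination frequencies of 0.240 and 0.079 for the two intervals.
With interference 0.69 (so coincidence = 0.31), expected double-crossover frequency = 0.240 × 0.079 × 0.31 = 0.00588.
Expected number = 0.00588 × 406 = 2.39 ≈ 2.

2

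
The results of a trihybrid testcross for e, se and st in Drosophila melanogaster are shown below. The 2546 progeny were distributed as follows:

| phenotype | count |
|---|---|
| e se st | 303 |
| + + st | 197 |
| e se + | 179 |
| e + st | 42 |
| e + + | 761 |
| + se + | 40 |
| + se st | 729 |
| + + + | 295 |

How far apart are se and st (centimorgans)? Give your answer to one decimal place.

The two most frequent reciprocal classes, + se st and e + +, are the parental types, so the F1 was + se st / e + +.
The two rarest classes, + se + and e + st, are the double crossovers. Comparing them with the parentals, only the st allele has switched, so st is the middle locus and the order is e – st – se.
Crossovers in the st–se interval produce the single-crossover classes + + st and e se + (197 + 179 = 376) plus the double crossovers (82).
RF(st–se) = (376 + 82) / 2546 = 458/2546 = 0.1799 → 18.0 centimorgans.

18.0 centimorgans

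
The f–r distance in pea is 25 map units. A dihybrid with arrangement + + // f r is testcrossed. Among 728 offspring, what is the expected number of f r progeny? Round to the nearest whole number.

A map distance of 25 map units corresponds to a recombination frequency of 0.250.
The F1 is + + / f r, so f r is a parental gamete class with expected frequency (1 − r)/2 = 0.750/2 = 0.3750.
Expected number = 0.3750 × 728 = 273.00 ≈ 273.

273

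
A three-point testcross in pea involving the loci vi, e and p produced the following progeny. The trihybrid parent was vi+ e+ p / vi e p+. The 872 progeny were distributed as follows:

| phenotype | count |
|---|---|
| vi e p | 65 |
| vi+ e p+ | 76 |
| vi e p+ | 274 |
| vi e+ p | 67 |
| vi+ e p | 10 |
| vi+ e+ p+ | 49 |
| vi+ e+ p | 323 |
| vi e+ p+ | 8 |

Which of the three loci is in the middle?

e

The two rarest classes, vi+ e p and vi e+ p+, are the double crossovers. Comparing them with the parentals, only the e allele has switched, so e is the middle locus and the order is p – e – vi.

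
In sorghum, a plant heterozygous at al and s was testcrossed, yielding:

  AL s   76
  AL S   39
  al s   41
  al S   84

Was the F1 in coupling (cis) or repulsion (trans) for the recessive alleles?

The two most frequent classes are AL s (76) and al S (84); these are the parental (non-recombinant) types.
So the F1 carried AL s on one chromosome and al S on the other — the recessive alleles are on opposite chromosomes (trans / repulsion).

trans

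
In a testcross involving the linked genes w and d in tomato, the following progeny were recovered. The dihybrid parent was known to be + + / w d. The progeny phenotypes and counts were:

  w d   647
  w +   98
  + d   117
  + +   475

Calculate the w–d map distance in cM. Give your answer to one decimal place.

The recombinant classes are + d and w +: 117 + 98 = 215.
Recombination frequency = 215/1337 = 0.1608 ≈ 16.1%, i.e. 16.1 cM.

16.1 cM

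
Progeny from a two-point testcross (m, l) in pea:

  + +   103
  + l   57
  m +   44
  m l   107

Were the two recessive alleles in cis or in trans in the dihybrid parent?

cis

The two most frequent classes are + + (103) and m l (107); these are the parental (non-recombinant) types.
So the F1 carried + + on one chromosome and m l on the other — the recessive alleles are on the same chromosome (cis / coupling).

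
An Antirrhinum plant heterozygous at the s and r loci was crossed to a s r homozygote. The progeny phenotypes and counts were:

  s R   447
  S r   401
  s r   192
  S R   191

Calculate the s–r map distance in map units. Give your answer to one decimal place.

The two most frequent classes, S r (401) and s R (447), are the parental types, so the F1 was S r / s R.
The recombinant classes are S R and s r: 191 + 192 = 383.
Recombination frequency = 383/1231 = 0.3111 ≈ 31.1%, i.e. 31.1 map units.

31.1 map units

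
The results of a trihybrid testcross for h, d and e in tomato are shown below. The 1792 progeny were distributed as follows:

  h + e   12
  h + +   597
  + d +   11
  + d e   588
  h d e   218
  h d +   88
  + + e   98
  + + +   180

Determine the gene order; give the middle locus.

e

The two most frequent reciprocal classes, h + + and + d e, are the parental types, so the F1 was h + + / + d e.
The two rarest classes, h + e and + d +, are the double crossovers. Comparing them with the parentals, only the e allele has switched, so e is the middle locus and the order is h – e – d.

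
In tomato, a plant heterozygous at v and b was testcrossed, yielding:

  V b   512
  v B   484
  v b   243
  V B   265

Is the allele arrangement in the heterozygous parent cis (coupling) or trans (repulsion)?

trans

The two most frequent classes are V b (512) and v B (484); these are the parental (non-recombinant) types.
So the F1 carried V b on one chromosome and v B on the other — the recessive alleles are on opposite chromosomes (trans / repulsion).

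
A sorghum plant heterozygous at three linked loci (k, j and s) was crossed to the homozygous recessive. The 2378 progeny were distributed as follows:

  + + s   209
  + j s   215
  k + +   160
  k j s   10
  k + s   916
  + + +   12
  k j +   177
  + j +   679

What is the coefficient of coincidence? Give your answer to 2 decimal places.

0.32

The two most frequent reciprocal classes, + j + and k + s, are the parental types, so the F1 was + j + / k + s.
The two rarest classes, + + + and k j s, are the double crossovers. Comparing them with the parentals, only the j allele has switched, so j is the middle locus and the order is s – j – k.
s–j: (375 + 22)/2378 = 0.1669; j–k: (386 + 22)/2378 = 0.1716.
Expected DCO frequency = 0.1669 × 0.1716 ≈ 0.02864; observed = 22/2378 ≈ 0.00925.
Coefficient of coincidence = 0.00925/0.02864 ≈ 0.32.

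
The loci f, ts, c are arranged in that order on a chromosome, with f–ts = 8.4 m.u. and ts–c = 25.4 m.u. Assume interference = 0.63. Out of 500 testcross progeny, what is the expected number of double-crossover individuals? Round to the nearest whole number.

Map distances give recombination frequencies of 0.084 and 0.254 for the two intervals.
With interference 0.63 (so coincidence = 0.37), expected double-crossover frequency = 0.084 × 0.254 × 0.37 = 0.00789.
Expected number = 0.00789 × 500 = 3.95 ≈ 4.

4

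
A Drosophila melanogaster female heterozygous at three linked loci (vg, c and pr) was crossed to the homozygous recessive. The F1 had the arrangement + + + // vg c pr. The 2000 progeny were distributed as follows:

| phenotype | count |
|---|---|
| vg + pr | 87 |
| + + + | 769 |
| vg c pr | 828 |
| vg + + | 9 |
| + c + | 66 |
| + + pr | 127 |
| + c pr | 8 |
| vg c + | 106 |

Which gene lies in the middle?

vg

The two rarest classes, vg + + and + c pr, are the double crossovers. Comparing them with the parentals, only the vg allele has switched, so vg is the middle locus and the order is c – vg – pr.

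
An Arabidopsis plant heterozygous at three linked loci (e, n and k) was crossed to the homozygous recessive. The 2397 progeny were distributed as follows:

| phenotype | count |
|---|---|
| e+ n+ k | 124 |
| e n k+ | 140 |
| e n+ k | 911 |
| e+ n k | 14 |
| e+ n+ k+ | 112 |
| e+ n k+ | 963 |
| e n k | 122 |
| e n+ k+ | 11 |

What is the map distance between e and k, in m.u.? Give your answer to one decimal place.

12.1 m.u.

The two most frequent reciprocal classes, e+ n k+ and e n+ k, are the parental types, so the F1 was e+ n k+ / e n+ k.
The two rarest classes, e+ n k and e n+ k+, are the double crossovers. Comparing them with the parentals, only the k allele has switched, so k is the middle locus and the order is e – k – n.
Crossovers in the e–k interval produce the single-crossover classes e n k+ and e+ n+ k (140 + 124 = 264) plus the double crossovers (25).
RF(e–k) = (264 + 25) / 2397 = 289/2397 = 0.1206 → 12.1 m.u.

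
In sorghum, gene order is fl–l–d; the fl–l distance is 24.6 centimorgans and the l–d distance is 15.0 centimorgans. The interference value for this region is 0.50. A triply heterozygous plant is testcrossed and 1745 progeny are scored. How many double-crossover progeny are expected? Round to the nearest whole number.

Map distances give recombination frequencies of 0.246 and 0.150 for the two intervals.
With interference 0.50 (so coincidence = 0.50), expected double-crossover frequency = 0.246 × 0.150 × 0.50 = 0.01845.
Expected number = 0.01845 × 1745 = 32.20 ≈ 32.

32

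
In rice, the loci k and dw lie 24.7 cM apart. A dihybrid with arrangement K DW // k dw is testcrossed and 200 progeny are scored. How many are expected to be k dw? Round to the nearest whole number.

75

A map distance of 24.7 cM corresponds to a recombination frequency of 0.247.
The F1 is K DW / k dw, so k dw is a parental gamete class with expected frequency (1 − r)/2 = 0.753/2 = 0.3765.
Expected number = 0.3765 × 200 = 75.30 ≈ 75.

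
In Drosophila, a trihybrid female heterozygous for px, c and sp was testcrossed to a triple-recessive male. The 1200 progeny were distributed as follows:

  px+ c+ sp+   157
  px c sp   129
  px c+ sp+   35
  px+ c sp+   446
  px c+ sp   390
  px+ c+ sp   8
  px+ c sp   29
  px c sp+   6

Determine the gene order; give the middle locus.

px

The two most frequent reciprocal classes, px c+ sp and px+ c sp+, are the parental types, so the F1 was px c+ sp / px+ c sp+.
The two rarest classes, px+ c+ sp and px c sp+, are the double crossovers. Comparing them with the parentals, only the px allele has switched, so px is the middle locus and the order is sp – px – c.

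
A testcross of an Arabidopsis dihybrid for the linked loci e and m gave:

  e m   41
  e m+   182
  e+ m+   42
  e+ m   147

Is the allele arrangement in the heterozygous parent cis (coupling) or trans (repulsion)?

The two most frequent classes are e+ m (147) and e m+ (182); these are the parental (non-recombinant) types.
So the F1 carried e+ m on one chromosome and e m+ on the other — the recessive alleles are on opposite chromosomes (trans / repulsion).

trans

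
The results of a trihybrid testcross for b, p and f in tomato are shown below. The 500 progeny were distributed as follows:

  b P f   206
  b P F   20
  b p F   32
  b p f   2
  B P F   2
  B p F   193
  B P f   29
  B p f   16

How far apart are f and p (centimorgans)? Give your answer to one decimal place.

8.0 centimorgans

The two most frequent reciprocal classes, b P f and B p F, are the parental types, so the F1 was b P f / B p F.
The two rarest classes, b p f and B P F, are the double crossovers. Comparing them with the parentals, only the p allele has switched, so p is the middle locus and the order is b – p – f.
Crossovers in the p–f interval produce the single-crossover classes b P F and B p f (20 + 16 = 36) plus the double crossovers (4).
RF(p–f) = (36 + 4) / 500 = 40/500 = 0.0800 → 8.0 centimorgans.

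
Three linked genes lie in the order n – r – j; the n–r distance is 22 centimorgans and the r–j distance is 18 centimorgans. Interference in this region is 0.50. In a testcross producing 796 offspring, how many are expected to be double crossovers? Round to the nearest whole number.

16

Map distances give recombination frequencies of 0.220 and 0.180 for the two intervals.
With interference 0.50 (so coincidence = 0.50), expected double-crossover frequency = 0.220 × 0.180 × 0.50 = 0.01980.
Expected number = 0.01980 × 796 = 15.76 ≈ 16.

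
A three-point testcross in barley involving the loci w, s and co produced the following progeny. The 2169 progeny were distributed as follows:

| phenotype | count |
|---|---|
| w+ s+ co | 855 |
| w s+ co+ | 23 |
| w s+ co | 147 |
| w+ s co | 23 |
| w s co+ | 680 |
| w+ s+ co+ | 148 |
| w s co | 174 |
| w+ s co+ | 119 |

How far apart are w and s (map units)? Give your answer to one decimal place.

The two most frequent reciprocal classes, w+ s+ co and w s co+, are the parental types, so the F1 was w+ s+ co / w s co+.
The two rarest classes, w+ s co and w s+ co+, are the double crossovers. Comparing them with the parentals, only the s allele has switched, so s is the middle locus and the order is co – s – w.
Crossovers in the s–w interval produce the single-crossover classes w s+ co and w+ s co+ (147 + 119 = 266) plus the double crossovers (46).
RF(s–w) = (266 + 46) / 2169 = 312/2169 = 0.1438 → 14.4 map units.

14.4 map units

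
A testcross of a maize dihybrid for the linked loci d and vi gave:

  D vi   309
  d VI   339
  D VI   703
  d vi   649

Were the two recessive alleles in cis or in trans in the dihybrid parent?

The two most frequent classes are D VI (703) and d vi (649); these are the parental (non-recombinant) types.
So the F1 carried D VI on one chromosome and d vi on the other — the recessive alleles are on the same chromosome (cis / coupling).

cis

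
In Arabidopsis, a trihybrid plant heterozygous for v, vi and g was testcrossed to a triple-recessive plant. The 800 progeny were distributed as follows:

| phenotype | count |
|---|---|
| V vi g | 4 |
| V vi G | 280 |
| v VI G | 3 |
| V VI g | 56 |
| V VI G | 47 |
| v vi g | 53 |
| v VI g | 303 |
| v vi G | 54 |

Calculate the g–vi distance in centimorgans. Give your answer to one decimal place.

13.4 centimorgans

The two most frequent reciprocal classes, V vi G and v VI g, are the parental types, so the F1 was V vi G / v VI g.
The two rarest classes, V vi g and v VI G, are the double crossovers. Comparing them with the parentals, only the g allele has switched, so g is the middle locus and the order is v – g – vi.
Crossovers in the g–vi interval produce the single-crossover classes V VI G and v vi g (47 + 53 = 100) plus the double crossovers (7).
RF(g–vi) = (100 + 7) / 800 = 107/800 = 0.1338 → 13.4 centimorgans.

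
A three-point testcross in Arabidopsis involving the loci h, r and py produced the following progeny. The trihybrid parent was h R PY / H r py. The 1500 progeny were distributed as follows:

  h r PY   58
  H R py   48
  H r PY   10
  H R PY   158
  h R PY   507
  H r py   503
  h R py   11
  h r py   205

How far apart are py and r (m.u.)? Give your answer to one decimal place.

8.5 m.u.

The two rarest classes, h R py and H r PY, are the double crossovers. Comparing them with the parentals, only the py allele has switched, so py is the middle locus and the order is h – py – r.
Crossovers in the py–r interval produce the single-crossover classes h r PY and H R py (58 + 48 = 106) plus the double crossovers (21).
RF(py–r) = (106 + 21) / 1500 = 127/1500 = 0.0847 → 8.5 m.u.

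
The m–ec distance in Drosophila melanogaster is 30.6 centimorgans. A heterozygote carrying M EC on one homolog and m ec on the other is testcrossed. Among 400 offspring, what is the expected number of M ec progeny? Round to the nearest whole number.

61

A map distance of 30.6 centimorgans corresponds to a recombination frequency of 0.306.
The F1 is M EC / m ec, so M ec is a recombinant gamete class with expected frequency r/2 = 0.306/2 = 0.1530.
Expected number = 0.1530 × 400 = 61.20 ≈ 61.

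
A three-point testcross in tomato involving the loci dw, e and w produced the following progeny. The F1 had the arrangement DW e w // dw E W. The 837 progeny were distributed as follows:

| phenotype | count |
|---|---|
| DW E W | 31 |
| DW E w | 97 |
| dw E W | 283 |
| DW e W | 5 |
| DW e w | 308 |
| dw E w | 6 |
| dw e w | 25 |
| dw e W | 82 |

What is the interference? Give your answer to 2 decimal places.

The two rarest classes, DW e W and dw E w, are the double crossovers. Comparing them with the parentals, only the w allele has switched, so w is the middle locus and the order is e – w – dw.
e–w: (179 + 11)/837 = 0.2270; w–dw: (56 + 11)/837 = 0.0800.
Expected DCO frequency = 0.2270 × 0.0800 ≈ 0.01816; observed = 11/837 ≈ 0.01314.
Coefficient of coincidence = 0.01314/0.01816 ≈ 0.72; interference = 1 − 0.72 = 0.28.

0.28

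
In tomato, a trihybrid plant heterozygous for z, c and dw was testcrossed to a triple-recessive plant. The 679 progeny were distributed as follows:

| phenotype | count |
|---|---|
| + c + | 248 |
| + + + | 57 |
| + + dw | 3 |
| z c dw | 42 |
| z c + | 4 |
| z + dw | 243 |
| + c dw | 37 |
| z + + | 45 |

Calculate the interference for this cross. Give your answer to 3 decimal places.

0.496

The two most frequent reciprocal classes, z + dw and + c +, are the parental types, so the F1 was z + dw / + c +.
The two rarest classes, + + dw and z c +, are the double crossovers. Comparing them with the parentals, only the z allele has switched, so z is the middle locus and the order is dw – z – c.
dw–z: (82 + 7)/679 = 0.1311; z–c: (99 + 7)/679 = 0.1561.
Expected DCO frequency = 0.1311 × 0.1561 ≈ 0.02046; observed = 7/679 ≈ 0.01031.
Coefficient of coincidence = 0.01031/0.02046 ≈ 0.504; interference = 1 − 0.504 = 0.496.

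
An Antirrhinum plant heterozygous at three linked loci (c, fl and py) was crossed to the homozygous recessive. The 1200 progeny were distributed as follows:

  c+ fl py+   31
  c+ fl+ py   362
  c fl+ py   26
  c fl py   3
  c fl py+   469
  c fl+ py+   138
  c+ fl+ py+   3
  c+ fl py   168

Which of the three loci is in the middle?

The two most frequent reciprocal classes, c+ fl+ py and c fl py+, are the parental types, so the F1 was c+ fl+ py / c fl py+.
The two rarest classes, c+ fl+ py+ and c fl py, are the double crossovers. Comparing them with the parentals, only the py allele has switched, so py is the middle locus and the order is fl – py – c.

py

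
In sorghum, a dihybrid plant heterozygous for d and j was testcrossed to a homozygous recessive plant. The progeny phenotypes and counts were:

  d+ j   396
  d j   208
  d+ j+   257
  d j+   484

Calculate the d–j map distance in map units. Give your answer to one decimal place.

The two most frequent classes, d+ j (396) and d j+ (484), are the parental types, so the F1 was d+ j / d j+.
The recombinant classes are d+ j+ and d j: 257 + 208 = 465.
Recombination frequency = 465/1345 = 0.3457 ≈ 34.6%, i.e. 34.6 map units.

34.6 map units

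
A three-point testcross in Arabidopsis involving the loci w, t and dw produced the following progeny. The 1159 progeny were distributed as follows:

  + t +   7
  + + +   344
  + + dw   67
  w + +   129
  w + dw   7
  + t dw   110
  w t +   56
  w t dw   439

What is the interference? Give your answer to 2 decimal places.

0.53

The two most frequent reciprocal classes, + + + and w t dw, are the parental types, so the F1 was + + + / w t dw.
The two rarest classes, + t + and w + dw, are the double crossovers. Comparing them with the parentals, only the t allele has switched, so t is the middle locus and the order is dw – t – w.
dw–t: (123 + 14)/1159 = 0.1182; t–w: (239 + 14)/1159 = 0.2183.
Expected DCO frequency = 0.1182 × 0.2183 ≈ 0.02580; observed = 14/1159 ≈ 0.01208.
Coefficient of coincidence = 0.01208/0.02580 ≈ 0.47; interference = 1 − 0.47 = 0.53.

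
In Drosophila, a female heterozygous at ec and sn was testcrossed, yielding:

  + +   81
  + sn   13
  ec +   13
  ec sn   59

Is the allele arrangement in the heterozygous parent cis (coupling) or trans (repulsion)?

cis

The two most frequent classes are + + (81) and ec sn (59); these are the parental (non-recombinant) types.
So the F1 carried + + on one chromosome and ec sn on the other — the recessive alleles are on the same chromosome (cis / coupling).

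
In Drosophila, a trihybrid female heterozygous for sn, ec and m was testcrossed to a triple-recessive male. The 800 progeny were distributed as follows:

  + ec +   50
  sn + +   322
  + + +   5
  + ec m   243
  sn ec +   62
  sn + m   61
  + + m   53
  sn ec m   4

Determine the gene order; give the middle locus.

sn

The two most frequent reciprocal classes, + ec m and sn + +, are the parental types, so the F1 was + ec m / sn + +.
The two rarest classes, sn ec m and + + +, are the double crossovers. Comparing them with the parentals, only the sn allele has switched, so sn is the middle locus and the order is m – sn – ec.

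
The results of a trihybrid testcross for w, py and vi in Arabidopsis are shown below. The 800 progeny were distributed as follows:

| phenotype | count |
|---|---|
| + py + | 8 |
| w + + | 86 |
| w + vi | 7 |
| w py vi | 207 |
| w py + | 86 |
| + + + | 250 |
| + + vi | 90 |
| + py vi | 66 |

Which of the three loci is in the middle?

The two most frequent reciprocal classes, w py vi and + + +, are the parental types, so the F1 was w py vi / + + +.
The two rarest classes, w + vi and + py +, are the double crossovers. Comparing them with the parentals, only the py allele has switched, so py is the middle locus and the order is vi – py – w.

py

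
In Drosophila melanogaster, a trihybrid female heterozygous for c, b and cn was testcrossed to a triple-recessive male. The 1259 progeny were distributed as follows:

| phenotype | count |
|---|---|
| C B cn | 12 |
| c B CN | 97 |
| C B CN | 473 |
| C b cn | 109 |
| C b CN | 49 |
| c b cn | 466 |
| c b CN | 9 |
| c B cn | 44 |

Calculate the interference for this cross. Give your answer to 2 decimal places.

-0.02

The two most frequent reciprocal classes, c b cn and C B CN, are the parental types, so the F1 was c b cn / C B CN.
The two rarest classes, c b CN and C B cn, are the double crossovers. Comparing them with the parentals, only the cn allele has switched, so cn is the middle locus and the order is c – cn – b.
c–cn: (206 + 21)/1259 = 0.1803; cn–b: (93 + 21)/1259 = 0.0905.
Expected DCO frequency = 0.1803 × 0.0905 ≈ 0.01632; observed = 21/1259 ≈ 0.01668.
Coefficient of coincidence = 0.01668/0.01632 ≈ 1.02; interference = 1 − 1.02 = -0.02.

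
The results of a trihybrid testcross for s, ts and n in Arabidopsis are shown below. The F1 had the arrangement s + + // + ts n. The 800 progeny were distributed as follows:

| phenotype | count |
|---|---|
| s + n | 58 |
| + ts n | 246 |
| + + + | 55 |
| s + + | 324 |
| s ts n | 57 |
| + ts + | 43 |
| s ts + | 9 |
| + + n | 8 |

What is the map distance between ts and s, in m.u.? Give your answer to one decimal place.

The two rarest classes, s ts + and + + n, are the double crossovers. Comparing them with the parentals, only the ts allele has switched, so ts is the middle locus and the order is n – ts – s.
Crossovers in the ts–s interval produce the single-crossover classes + + + and s ts n (55 + 57 = 112) plus the double crossovers (17).
RF(ts–s) = (112 + 17) / 800 = 129/800 = 0.1613 → 16.1 m.u.

16.1 m.u.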